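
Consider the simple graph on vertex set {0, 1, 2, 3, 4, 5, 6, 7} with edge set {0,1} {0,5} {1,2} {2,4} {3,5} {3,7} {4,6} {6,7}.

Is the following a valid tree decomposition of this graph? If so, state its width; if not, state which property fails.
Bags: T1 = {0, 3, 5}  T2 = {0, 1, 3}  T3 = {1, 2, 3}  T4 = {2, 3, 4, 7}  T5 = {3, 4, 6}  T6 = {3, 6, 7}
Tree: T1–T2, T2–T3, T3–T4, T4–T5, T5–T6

No — bags containing vertex 7 are not connected in the tree.

A tree decomposition must satisfy three properties: every vertex lies in some bag; for every edge, both endpoints lie together in some bag; and for every vertex, the bags containing it form a connected subtree. Here bags containing vertex 7 are not connected in the tree, so the decomposition is invalid.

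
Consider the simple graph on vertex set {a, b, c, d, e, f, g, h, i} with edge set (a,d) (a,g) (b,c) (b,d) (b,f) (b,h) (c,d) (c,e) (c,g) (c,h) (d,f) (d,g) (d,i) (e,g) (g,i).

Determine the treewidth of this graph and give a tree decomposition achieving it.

Every bag has size at most 3, so the width is 3 − 1 = 2 and tw(G) ≤ 2. On the other hand G contains the 3-clique {c, d, g}. A clique must lie in a single bag of any decomposition, so no decomposition can have width below 2. Therefore the treewidth is 2.

Treewidth 2.
Bags: B1 = {d, g, i}  B2 = {c, d, g}  B3 = {c, e, g}  B4 = {b, c, d}  B5 = {b, d, f}  B6 = {b, c, h}  B7 = {a, d, g}
Tree: B1–B2, B2–B3, B2–B4, B4–B5, B4–B6, B2–B7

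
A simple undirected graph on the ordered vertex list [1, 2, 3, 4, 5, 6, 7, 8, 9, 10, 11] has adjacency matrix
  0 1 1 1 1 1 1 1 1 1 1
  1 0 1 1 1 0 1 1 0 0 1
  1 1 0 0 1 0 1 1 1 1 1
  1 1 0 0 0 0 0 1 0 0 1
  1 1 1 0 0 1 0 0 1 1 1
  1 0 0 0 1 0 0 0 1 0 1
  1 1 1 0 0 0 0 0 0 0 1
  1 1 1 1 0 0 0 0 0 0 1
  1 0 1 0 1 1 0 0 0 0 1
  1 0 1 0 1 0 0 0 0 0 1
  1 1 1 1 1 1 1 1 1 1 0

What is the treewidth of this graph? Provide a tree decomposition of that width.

Every bag has size at most 5, so the width is 5 − 1 = 4 and tw(G) ≤ 4. Conversely, {1, 3, 5, 9, 11} is a clique of size 5, and the vertices of any clique must share a bag in every tree decomposition; so some bag has ≥ 5 vertices and tw(G) ≥ 4. The upper and lower bounds meet at 4, so that is the treewidth.

Treewidth 4.
One such decomposition:
Bags: B1 = {1, 3, 5, 9, 11}  B2 = {1, 2, 3, 5, 11}  B3 = {1, 2, 3, 7, 11}  B4 = {1, 2, 3, 8, 11}  B5 = {1, 5, 6, 9, 11}  B6 = {1, 2, 4, 8, 11}  B7 = {1, 3, 5, 10, 11}
Tree: B1–B2, B2–B3, B3–B4, B1–B5, B4–B6, B2–B7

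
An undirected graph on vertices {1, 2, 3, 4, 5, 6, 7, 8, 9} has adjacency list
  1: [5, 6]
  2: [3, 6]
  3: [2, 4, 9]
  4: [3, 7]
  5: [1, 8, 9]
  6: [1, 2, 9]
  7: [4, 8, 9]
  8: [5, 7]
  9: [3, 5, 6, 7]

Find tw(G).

A width-3 tree decomposition is:
Bags: B1 = {1, 2, 3, 6}  B2 = {1, 3, 6, 9}  B3 = {1, 3, 5, 9}  B4 = {3, 4, 5, 9}  B5 = {4, 5, 7, 9}  B6 = {4, 5, 7, 8}
Tree: B1–B2, B2–B3, B3–B4, B4–B5, B5–B6
The largest bag has 4 vertices, giving width 3; this decomposition certifies tw(G) ≤ 3. For the lower bound: the 4 vertex sets {1,2,6}, {3}, {9}, {4,5,7,8} are disjoint, each induces a connected subgraph, and every pair is joined by at least one edge of G. Contracting each set to a single vertex therefore yields K_{4} as a minor, and since treewidth is minor-monotone, tw(G) ≥ tw(K_{4}) = 3. Therefore the treewidth is 3.

3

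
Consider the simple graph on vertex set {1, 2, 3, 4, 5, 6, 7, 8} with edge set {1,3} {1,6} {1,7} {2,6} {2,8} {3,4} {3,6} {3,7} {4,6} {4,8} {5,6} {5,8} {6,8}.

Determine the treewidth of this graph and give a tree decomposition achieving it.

Treewidth 2.
One such decomposition:
Bags: B1 = {1, 3, 6}  B2 = {1, 3, 7}  B3 = {3, 4, 6}  B4 = {4, 6, 8}  B5 = {5, 6, 8}  B6 = {2, 6, 8}
Tree: B1–B2, B1–B3, B3–B4, B4–B5, B4–B6

Every bag has size at most 3, so the width is 3 − 1 = 2 and tw(G) ≤ 2. For the lower bound, the 3 vertices {2, 6, 8} are pairwise adjacent, and any tree decomposition puts a clique entirely inside one bag — forcing width ≥ 2. The upper and lower bounds meet at 2, so that is the treewidth.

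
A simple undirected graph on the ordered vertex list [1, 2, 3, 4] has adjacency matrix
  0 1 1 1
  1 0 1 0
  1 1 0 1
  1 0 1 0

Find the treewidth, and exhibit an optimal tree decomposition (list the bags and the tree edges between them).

The largest bag has 3 vertices, giving width 2; this decomposition certifies tw(G) ≤ 2. On the other hand G contains the 3-clique {1, 2, 3}. A clique must lie in a single bag of any decomposition, so no decomposition can have width below 2. The upper and lower bounds meet at 2, so that is the treewidth.

Treewidth 2.
Bags: B1 = {1, 3, 4}  B2 = {1, 2, 3}
Tree: B1–B2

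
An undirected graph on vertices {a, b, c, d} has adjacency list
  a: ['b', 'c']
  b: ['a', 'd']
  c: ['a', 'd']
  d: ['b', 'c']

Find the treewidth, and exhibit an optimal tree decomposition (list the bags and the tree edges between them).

Every bag has size at most 3, so the width is 3 − 1 = 2 and tw(G) ≤ 2. Since a–b–d–c–a is a cycle in G, G is not acyclic. Forests are exactly the graphs of treewidth ≤ 1, so tw(G) ≥ 2. Hence tw(G) = 2 exactly.

Treewidth 2.
Bags: B1 = {a, b, d}  B2 = {a, c, d}
Tree: B1–B2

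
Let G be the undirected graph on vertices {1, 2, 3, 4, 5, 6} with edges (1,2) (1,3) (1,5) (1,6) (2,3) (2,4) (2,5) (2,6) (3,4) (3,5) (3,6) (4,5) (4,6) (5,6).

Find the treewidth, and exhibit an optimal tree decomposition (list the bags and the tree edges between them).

The largest bag has 5 vertices, giving width 4; this decomposition certifies tw(G) ≤ 4. Conversely, {1, 2, 3, 5, 6} is a clique of size 5, and the vertices of any clique must share a bag in every tree decomposition; so some bag has ≥ 5 vertices and tw(G) ≥ 4. Therefore the treewidth is 4.

Treewidth 4.
One optimal decomposition is:
Bags: B1 = {2, 3, 4, 5, 6}  B2 = {1, 2, 3, 5, 6}
Tree: B1–B2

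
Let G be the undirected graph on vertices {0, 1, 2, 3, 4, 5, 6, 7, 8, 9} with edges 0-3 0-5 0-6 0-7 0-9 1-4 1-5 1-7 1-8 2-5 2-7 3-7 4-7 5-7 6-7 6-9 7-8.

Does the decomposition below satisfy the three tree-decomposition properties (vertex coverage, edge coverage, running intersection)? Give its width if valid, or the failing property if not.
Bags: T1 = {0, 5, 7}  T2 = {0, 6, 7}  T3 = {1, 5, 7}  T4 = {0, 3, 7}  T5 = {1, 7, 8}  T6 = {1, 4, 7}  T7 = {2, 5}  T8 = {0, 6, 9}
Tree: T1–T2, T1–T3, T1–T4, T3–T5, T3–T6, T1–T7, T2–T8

No — edge (7,2) lies in no bag.

A tree decomposition must satisfy three properties: every vertex lies in some bag; for every edge, both endpoints lie together in some bag; and for every vertex, the bags containing it form a connected subtree. Here edge (7,2) lies in no bag, so the decomposition is invalid.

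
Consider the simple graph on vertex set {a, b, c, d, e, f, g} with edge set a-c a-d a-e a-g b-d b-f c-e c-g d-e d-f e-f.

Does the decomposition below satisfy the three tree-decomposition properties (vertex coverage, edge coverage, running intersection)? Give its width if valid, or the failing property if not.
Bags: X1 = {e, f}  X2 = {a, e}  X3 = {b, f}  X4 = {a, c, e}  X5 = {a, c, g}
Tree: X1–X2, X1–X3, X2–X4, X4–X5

A tree decomposition must satisfy three properties: every vertex lies in some bag; for every edge, both endpoints lie together in some bag; and for every vertex, the bags containing it form a connected subtree. Here vertex d appears in no bag, so the decomposition is invalid.

No — vertex d appears in no bag.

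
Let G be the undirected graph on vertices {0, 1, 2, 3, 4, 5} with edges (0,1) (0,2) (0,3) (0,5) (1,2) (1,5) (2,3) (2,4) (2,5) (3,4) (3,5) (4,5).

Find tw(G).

A width-3 tree decomposition is:
Bags: B1 = {0, 1, 2, 5}  B2 = {0, 2, 3, 5}  B3 = {2, 3, 4, 5}
Tree: B1–B2, B2–B3
The largest bag has 4 vertices, giving width 3; this decomposition certifies tw(G) ≤ 3. For the lower bound, the 4 vertices {0, 1, 2, 5} are pairwise adjacent, and any tree decomposition puts a clique entirely inside one bag — forcing width ≥ 3. The upper and lower bounds meet at 3, so that is the treewidth.

3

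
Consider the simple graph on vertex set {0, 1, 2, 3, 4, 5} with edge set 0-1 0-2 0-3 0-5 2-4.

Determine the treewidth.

A width-1 tree decomposition is:
Bags: B1 = {0, 2}  B2 = {0, 5}  B3 = {0, 3}  B4 = {2, 4}  B5 = {0, 1}
Tree: B1–B2, B2–B3, B1–B4, B1–B5
The largest bag has 2 vertices, giving width 1; this decomposition certifies tw(G) ≤ 1. G has an edge, so its treewidth is at least 1. Therefore the treewidth is 1.

1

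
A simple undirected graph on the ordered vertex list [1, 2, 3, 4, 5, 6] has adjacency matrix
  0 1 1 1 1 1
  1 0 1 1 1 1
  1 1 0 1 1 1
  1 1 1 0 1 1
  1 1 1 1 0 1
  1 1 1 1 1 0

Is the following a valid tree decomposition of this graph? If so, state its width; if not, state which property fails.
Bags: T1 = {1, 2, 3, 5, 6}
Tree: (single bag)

A tree decomposition must satisfy three properties: every vertex lies in some bag; for every edge, both endpoints lie together in some bag; and for every vertex, the bags containing it form a connected subtree. Here vertex 4 appears in no bag, so the decomposition is invalid.

No — vertex 4 appears in no bag.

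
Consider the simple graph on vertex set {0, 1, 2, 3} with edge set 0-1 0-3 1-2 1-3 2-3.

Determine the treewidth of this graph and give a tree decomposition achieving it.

Treewidth 2.
One such decomposition:
Bags: B1 = {0, 1, 3}  B2 = {1, 2, 3}
Tree: B1–B2

Each bag holds 3 vertices, so the decomposition has width 2, which upper-bounds the treewidth. For the lower bound, the 3 vertices {0, 1, 3} are pairwise adjacent, and any tree decomposition puts a clique entirely inside one bag — forcing width ≥ 2. Hence tw(G) = 2 exactly.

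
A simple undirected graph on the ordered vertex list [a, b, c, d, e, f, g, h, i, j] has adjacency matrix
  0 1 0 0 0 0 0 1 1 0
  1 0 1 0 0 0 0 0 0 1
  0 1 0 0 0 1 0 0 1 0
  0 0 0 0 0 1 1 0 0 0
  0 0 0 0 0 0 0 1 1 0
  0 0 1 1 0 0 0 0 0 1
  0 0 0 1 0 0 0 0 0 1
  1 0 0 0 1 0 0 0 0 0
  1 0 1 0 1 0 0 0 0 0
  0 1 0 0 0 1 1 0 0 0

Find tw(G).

2

A width-2 tree decomposition is:
Bags: B1 = {d, f, g}  B2 = {f, g, j}  B3 = {c, f, j}  B4 = {b, c, j}  B5 = {b, c, i}  B6 = {a, b, i}  B7 = {a, e, i}  B8 = {a, e, h}
Tree: B1–B2, B2–B3, B3–B4, B4–B5, B5–B6, B6–B7, B7–B8
Each bag holds 3 vertices, so the decomposition has width 2, which upper-bounds the treewidth. The edges d–g–j–f–d form a cycle, so G is not a tree and its treewidth is at least 2. The upper and lower bounds meet at 2, so that is the treewidth.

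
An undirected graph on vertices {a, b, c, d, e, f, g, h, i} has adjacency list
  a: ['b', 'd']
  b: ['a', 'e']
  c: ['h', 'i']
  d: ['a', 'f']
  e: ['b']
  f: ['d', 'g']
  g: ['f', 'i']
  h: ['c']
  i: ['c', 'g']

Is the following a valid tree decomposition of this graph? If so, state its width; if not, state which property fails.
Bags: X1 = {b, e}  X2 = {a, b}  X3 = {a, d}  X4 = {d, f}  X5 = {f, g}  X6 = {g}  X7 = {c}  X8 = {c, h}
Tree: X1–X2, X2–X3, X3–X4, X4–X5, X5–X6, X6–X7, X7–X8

A tree decomposition must satisfy three properties: every vertex lies in some bag; for every edge, both endpoints lie together in some bag; and for every vertex, the bags containing it form a connected subtree. Here vertex i appears in no bag, so the decomposition is invalid.

No — vertex i appears in no bag.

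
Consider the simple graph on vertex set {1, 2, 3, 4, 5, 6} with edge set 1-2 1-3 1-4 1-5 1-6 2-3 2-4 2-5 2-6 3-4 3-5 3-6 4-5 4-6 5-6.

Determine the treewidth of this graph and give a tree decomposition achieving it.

With just one bag of size 6, the width is 6 − 1 = 5, so tw(G) ≤ 5. For the lower bound, the 6 vertices {1, 2, 3, 4, 5, 6} are pairwise adjacent, and any tree decomposition puts a clique entirely inside one bag — forcing width ≥ 5. Therefore the treewidth is 5.

Treewidth 5.
One optimal decomposition is:
Bags: B1 = {1, 2, 3, 4, 5, 6}
Tree: (single bag)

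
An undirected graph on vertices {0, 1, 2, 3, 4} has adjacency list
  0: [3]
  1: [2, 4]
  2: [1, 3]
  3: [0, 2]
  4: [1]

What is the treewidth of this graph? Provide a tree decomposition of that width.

The largest bag has 2 vertices, giving width 1; this decomposition certifies tw(G) ≤ 1. Since G has at least one edge (e.g. 0–3), it is not an edgeless graph, so tw(G) ≥ 1. Hence tw(G) = 1 exactly.

Treewidth 1.
Bags: B1 = {0, 3}  B2 = {2, 3}  B3 = {1, 2}  B4 = {1, 4}
Tree: B1–B2, B2–B3, B3–B4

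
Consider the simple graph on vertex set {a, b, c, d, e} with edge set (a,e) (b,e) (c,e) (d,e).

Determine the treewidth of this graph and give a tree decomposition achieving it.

Every bag has size at most 2, so the width is 2 − 1 = 1 and tw(G) ≤ 1. Any graph with an edge has treewidth ≥ 1, and G has the edge e–d. Therefore the treewidth is 1.

Treewidth 1.
Bags: B1 = {d, e}  B2 = {a, e}  B3 = {b, e}  B4 = {c, e}
Tree: B1–B2, B2–B3, B1–B4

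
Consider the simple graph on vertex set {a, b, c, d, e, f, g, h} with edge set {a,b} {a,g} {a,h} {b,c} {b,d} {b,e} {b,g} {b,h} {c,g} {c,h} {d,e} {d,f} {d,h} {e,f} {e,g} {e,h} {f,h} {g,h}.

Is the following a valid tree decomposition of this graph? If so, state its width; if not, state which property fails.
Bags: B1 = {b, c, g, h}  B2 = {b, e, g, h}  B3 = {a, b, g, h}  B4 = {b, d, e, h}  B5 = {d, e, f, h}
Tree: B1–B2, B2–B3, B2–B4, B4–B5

Checking the three conditions: (i) the bags cover all of {a, b, c, d, e, f, g, h}; (ii) for each edge, some bag contains both endpoints; (iii) the bags containing any fixed vertex form a subtree. All hold, so the decomposition is valid with width 4 − 1 = 3.

Yes; width 3.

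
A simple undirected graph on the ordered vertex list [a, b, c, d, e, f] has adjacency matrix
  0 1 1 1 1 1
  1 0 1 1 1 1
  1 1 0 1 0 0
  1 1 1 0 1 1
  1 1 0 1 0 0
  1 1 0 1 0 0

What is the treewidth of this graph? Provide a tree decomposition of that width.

The largest bag has 4 vertices, giving width 3; this decomposition certifies tw(G) ≤ 3. Conversely, {a, b, d, e} is a clique of size 4, and the vertices of any clique must share a bag in every tree decomposition; so some bag has ≥ 4 vertices and tw(G) ≥ 3. Therefore the treewidth is 3.

Treewidth 3.
Bags: B1 = {a, b, c, d}  B2 = {a, b, d, f}  B3 = {a, b, d, e}
Tree: B1–B2, B2–B3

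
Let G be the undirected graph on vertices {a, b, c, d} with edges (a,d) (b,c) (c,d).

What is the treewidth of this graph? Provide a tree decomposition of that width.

Each bag holds 2 vertices, so the decomposition has width 1, which upper-bounds the treewidth. Any graph with an edge has treewidth ≥ 1, and G has the edge b–c. Hence tw(G) = 1 exactly.

Treewidth 1.
One such decomposition:
Bags: B1 = {b, c}  B2 = {c, d}  B3 = {a, d}
Tree: B1–B2, B2–B3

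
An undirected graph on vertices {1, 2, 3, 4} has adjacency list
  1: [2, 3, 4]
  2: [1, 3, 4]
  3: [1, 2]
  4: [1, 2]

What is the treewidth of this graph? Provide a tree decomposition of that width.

Treewidth 2.
One such decomposition:
Bags: B1 = {1, 2, 4}  B2 = {1, 2, 3}
Tree: B1–B2

The largest bag has 3 vertices, giving width 2; this decomposition certifies tw(G) ≤ 2. For the lower bound, the 3 vertices {1, 2, 3} are pairwise adjacent, and any tree decomposition puts a clique entirely inside one bag — forcing width ≥ 2. Therefore the treewidth is 2.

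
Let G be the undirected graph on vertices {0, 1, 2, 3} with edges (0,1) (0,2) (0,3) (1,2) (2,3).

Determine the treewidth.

2

A width-2 tree decomposition is:
Bags: B1 = {0, 2, 3}  B2 = {0, 1, 2}
Tree: B1–B2
The largest bag has 3 vertices, giving width 2; this decomposition certifies tw(G) ≤ 2. On the other hand G contains the 3-clique {0, 1, 2}. A clique must lie in a single bag of any decomposition, so no decomposition can have width below 2. The upper and lower bounds meet at 2, so that is the treewidth.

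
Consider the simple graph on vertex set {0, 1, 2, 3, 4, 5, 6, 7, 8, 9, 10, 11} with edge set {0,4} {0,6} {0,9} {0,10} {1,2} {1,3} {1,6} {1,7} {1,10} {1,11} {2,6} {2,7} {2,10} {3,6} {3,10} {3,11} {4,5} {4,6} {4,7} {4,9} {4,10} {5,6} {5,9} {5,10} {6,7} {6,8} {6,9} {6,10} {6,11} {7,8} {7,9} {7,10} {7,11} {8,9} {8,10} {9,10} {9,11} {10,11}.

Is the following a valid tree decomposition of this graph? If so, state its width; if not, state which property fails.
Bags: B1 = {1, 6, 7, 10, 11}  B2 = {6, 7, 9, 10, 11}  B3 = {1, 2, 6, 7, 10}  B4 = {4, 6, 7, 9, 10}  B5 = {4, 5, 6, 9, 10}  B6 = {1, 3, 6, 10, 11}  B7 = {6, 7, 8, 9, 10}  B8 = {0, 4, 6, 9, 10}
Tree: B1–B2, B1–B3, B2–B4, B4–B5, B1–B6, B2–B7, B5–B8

Yes; width 4.

Every vertex of G appears in some bag (union = {0, 1, 2, 3, 4, 5, 6, 7, 8, 9, 10, 11}); every edge is covered by a bag; and for each vertex v the set of bags containing v is connected in the bag tree. The decomposition is therefore valid. The largest bag has 5 vertices, so the width is 4.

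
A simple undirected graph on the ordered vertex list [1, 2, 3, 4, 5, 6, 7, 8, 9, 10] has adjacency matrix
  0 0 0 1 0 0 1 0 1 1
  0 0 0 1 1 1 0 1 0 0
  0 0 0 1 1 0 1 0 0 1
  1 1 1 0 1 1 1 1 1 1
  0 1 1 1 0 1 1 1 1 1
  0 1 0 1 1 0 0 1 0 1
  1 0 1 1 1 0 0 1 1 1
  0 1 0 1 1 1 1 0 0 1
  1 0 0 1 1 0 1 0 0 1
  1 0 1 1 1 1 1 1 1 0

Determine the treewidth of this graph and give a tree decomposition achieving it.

Treewidth 4.
One optimal decomposition is:
Bags: B1 = {4, 5, 6, 8, 10}  B2 = {4, 5, 7, 8, 10}  B3 = {3, 4, 5, 7, 10}  B4 = {4, 5, 7, 9, 10}  B5 = {2, 4, 5, 6, 8}  B6 = {1, 4, 7, 9, 10}
Tree: B1–B2, B2–B3, B2–B4, B1–B5, B4–B6

The largest bag has 5 vertices, giving width 4; this decomposition certifies tw(G) ≤ 4. For the lower bound, the 5 vertices {1, 4, 7, 9, 10} are pairwise adjacent, and any tree decomposition puts a clique entirely inside one bag — forcing width ≥ 4. Hence tw(G) = 4 exactly.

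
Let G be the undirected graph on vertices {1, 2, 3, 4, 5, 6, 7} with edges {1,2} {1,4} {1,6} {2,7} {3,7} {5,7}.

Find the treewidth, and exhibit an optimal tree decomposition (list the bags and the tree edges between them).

Each bag holds 2 vertices, so the decomposition has width 1, which upper-bounds the treewidth. Any graph with an edge has treewidth ≥ 1, and G has the edge 4–1. Therefore the treewidth is 1.

Treewidth 1.
Bags: B1 = {1, 4}  B2 = {1, 2}  B3 = {2, 7}  B4 = {3, 7}  B5 = {1, 6}  B6 = {5, 7}
Tree: B1–B2, B2–B3, B3–B4, B1–B5, B4–B6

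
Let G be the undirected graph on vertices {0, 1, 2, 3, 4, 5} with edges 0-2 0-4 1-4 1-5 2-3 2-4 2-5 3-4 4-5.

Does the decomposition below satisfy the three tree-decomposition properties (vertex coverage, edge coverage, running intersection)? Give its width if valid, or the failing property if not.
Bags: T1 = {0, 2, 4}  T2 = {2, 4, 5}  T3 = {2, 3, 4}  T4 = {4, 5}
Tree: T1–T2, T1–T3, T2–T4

No — vertex 1 appears in no bag.

A tree decomposition must satisfy three properties: every vertex lies in some bag; for every edge, both endpoints lie together in some bag; and for every vertex, the bags containing it form a connected subtree. Here vertex 1 appears in no bag, so the decomposition is invalid.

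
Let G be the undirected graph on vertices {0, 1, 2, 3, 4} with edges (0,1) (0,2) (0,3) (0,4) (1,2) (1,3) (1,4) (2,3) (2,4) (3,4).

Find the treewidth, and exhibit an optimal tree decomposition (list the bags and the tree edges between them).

A single bag containing all 5 vertices is trivially a valid decomposition of width 4. On the other hand G contains the 5-clique {0, 1, 2, 3, 4}. A clique must lie in a single bag of any decomposition, so no decomposition can have width below 4. Therefore the treewidth is 4.

Treewidth 4.
Bags: B1 = {0, 1, 2, 3, 4}
Tree: (single bag)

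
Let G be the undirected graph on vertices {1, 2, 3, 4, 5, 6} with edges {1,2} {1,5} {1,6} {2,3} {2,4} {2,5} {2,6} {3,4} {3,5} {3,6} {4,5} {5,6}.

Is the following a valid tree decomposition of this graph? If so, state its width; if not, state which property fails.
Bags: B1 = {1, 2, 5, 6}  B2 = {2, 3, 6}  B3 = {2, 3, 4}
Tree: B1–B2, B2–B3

No — edge (5,3) lies in no bag.

A tree decomposition must satisfy three properties: every vertex lies in some bag; for every edge, both endpoints lie together in some bag; and for every vertex, the bags containing it form a connected subtree. Here edge (5,3) lies in no bag, so the decomposition is invalid.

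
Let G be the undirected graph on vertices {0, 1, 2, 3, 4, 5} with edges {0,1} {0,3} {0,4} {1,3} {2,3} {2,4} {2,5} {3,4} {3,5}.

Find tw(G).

2

A width-2 tree decomposition is:
Bags: B1 = {2, 3, 4}  B2 = {0, 3, 4}  B3 = {0, 1, 3}  B4 = {2, 3, 5}
Tree: B1–B2, B2–B3, B1–B4
Every bag has size at most 3, so the width is 3 − 1 = 2 and tw(G) ≤ 2. On the other hand G contains the 3-clique {0, 1, 3}. A clique must lie in a single bag of any decomposition, so no decomposition can have width below 2. Hence tw(G) = 2 exactly.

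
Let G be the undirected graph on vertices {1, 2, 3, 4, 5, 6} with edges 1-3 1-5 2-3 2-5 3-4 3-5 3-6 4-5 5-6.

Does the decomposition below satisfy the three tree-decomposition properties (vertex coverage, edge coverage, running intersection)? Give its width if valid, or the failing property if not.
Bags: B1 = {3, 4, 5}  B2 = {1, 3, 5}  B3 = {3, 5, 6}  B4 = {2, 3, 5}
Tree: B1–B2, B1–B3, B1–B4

Vertex coverage: the bags together contain {1, 2, 3, 4, 5, 6}, the full vertex set. Edge coverage: each edge of G has both endpoints in at least one bag. Running intersection: for every vertex, the bags containing it form a connected subtree. All three properties hold, so this is a valid tree decomposition of width max|bag| − 1 = 2, and hence tw(G) ≤ 2.

Yes; width 2.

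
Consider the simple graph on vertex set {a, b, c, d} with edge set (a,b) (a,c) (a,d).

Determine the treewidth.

1

A width-1 tree decomposition is:
Bags: B1 = {a, b}  B2 = {a, d}  B3 = {a, c}
Tree: B1–B2, B2–B3
Each bag holds 2 vertices, so the decomposition has width 1, which upper-bounds the treewidth. Since G has at least one edge (e.g. b–a), it is not an edgeless graph, so tw(G) ≥ 1. Combining the bounds, tw(G) = 1.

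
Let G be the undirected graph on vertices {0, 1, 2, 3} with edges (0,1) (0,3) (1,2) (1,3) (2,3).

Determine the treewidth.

A width-2 tree decomposition is:
Bags: B1 = {1, 2, 3}  B2 = {0, 1, 3}
Tree: B1–B2
The largest bag has 3 vertices, giving width 2; this decomposition certifies tw(G) ≤ 2. For the lower bound, the 3 vertices {0, 1, 3} are pairwise adjacent, and any tree decomposition puts a clique entirely inside one bag — forcing width ≥ 2. Therefore the treewidth is 2.

2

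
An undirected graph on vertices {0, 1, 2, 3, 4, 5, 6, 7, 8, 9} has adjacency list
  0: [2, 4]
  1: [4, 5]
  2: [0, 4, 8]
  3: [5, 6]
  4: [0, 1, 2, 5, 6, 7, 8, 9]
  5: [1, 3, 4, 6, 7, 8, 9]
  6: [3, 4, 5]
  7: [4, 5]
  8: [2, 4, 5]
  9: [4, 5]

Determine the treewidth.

2

A width-2 tree decomposition is:
Bags: B1 = {4, 5, 7}  B2 = {4, 5, 8}  B3 = {4, 5, 6}  B4 = {3, 5, 6}  B5 = {1, 4, 5}  B6 = {2, 4, 8}  B7 = {0, 2, 4}  B8 = {4, 5, 9}
Tree: B1–B2, B2–B3, B3–B4, B1–B5, B2–B6, B6–B7, B3–B8
The largest bag has 3 vertices, giving width 2; this decomposition certifies tw(G) ≤ 2. On the other hand G contains the 3-clique {3, 5, 6}. A clique must lie in a single bag of any decomposition, so no decomposition can have width below 2. Hence tw(G) = 2 exactly.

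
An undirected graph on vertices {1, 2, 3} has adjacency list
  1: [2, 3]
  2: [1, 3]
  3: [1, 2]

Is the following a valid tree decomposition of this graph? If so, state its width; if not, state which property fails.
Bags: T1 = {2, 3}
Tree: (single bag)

No — vertex 1 appears in no bag.

A tree decomposition must satisfy three properties: every vertex lies in some bag; for every edge, both endpoints lie together in some bag; and for every vertex, the bags containing it form a connected subtree. Here vertex 1 appears in no bag, so the decomposition is invalid.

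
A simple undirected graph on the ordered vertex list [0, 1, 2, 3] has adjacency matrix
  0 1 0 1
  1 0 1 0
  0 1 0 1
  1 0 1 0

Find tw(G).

A width-2 tree decomposition is:
Bags: B1 = {0, 2, 3}  B2 = {0, 1, 2}
Tree: B1–B2
The largest bag has 3 vertices, giving width 2; this decomposition certifies tw(G) ≤ 2. Since 2–3–0–1–2 is a cycle in G, G is not acyclic. Forests are exactly the graphs of treewidth ≤ 1, so tw(G) ≥ 2. The upper and lower bounds meet at 2, so that is the treewidth.

2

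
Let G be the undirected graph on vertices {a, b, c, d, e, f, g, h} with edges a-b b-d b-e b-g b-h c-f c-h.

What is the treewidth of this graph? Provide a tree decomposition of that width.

Treewidth 1.
One optimal decomposition is:
Bags: B1 = {c, h}  B2 = {b, h}  B3 = {b, d}  B4 = {a, b}  B5 = {b, e}  B6 = {b, g}  B7 = {c, f}
Tree: B1–B2, B2–B3, B3–B4, B3–B5, B3–B6, B1–B7

Each bag holds 2 vertices, so the decomposition has width 1, which upper-bounds the treewidth. G has an edge, so its treewidth is at least 1. Hence tw(G) = 1 exactly.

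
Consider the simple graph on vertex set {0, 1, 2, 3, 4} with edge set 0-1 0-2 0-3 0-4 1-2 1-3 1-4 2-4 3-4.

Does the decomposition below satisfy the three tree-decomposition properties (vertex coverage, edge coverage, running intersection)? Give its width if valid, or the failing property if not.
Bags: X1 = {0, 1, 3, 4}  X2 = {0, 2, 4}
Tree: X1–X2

A tree decomposition must satisfy three properties: every vertex lies in some bag; for every edge, both endpoints lie together in some bag; and for every vertex, the bags containing it form a connected subtree. Here edge (1,2) lies in no bag, so the decomposition is invalid.

No — edge (1,2) lies in no bag.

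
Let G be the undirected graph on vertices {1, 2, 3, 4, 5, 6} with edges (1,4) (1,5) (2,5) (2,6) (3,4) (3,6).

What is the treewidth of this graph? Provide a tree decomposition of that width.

Treewidth 2.
One such decomposition:
Bags: B1 = {2, 3, 6}  B2 = {2, 3, 4}  B3 = {1, 2, 4}  B4 = {1, 2, 5}
Tree: B1–B2, B2–B3, B3–B4

Each bag holds 3 vertices, so the decomposition has width 2, which upper-bounds the treewidth. For the lower bound, G contains the cycle 2–6–3–4–1–5–2, so G is not a forest; only forests have treewidth ≤ 1, hence tw(G) ≥ 2. Therefore the treewidth is 2.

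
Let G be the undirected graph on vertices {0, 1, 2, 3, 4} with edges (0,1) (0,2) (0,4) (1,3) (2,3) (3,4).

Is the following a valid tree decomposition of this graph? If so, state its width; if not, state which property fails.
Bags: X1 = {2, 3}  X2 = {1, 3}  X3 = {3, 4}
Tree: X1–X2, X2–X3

No — vertex 0 appears in no bag.

A tree decomposition must satisfy three properties: every vertex lies in some bag; for every edge, both endpoints lie together in some bag; and for every vertex, the bags containing it form a connected subtree. Here vertex 0 appears in no bag, so the decomposition is invalid.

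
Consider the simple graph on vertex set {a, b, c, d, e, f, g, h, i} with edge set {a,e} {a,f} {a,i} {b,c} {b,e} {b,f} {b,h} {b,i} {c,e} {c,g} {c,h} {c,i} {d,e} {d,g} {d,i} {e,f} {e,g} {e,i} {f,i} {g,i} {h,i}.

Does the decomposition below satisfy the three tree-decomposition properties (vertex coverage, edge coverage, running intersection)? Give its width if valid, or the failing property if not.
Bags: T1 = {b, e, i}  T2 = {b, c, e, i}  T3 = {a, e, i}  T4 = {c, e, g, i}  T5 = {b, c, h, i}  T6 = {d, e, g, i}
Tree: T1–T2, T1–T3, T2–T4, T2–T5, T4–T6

No — vertex f appears in no bag.

A tree decomposition must satisfy three properties: every vertex lies in some bag; for every edge, both endpoints lie together in some bag; and for every vertex, the bags containing it form a connected subtree. Here vertex f appears in no bag, so the decomposition is invalid.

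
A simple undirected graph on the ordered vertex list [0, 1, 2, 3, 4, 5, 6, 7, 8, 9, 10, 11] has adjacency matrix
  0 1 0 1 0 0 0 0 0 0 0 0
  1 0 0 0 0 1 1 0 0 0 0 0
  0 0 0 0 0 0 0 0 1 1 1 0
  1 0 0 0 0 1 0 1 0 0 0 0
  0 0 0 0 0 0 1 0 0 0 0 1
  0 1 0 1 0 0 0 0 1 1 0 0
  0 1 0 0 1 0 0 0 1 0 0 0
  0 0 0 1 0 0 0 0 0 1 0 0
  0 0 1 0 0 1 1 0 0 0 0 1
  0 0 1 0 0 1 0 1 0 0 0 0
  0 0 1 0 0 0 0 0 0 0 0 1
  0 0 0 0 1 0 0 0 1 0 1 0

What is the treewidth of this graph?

3

A width-3 tree decomposition is:
Bags: B1 = {2, 4, 10, 11}  B2 = {2, 4, 8, 11}  B3 = {2, 4, 6, 8}  B4 = {2, 6, 8, 9}  B5 = {5, 6, 8, 9}  B6 = {1, 5, 6, 9}  B7 = {1, 5, 7, 9}  B8 = {1, 3, 5, 7}  B9 = {0, 1, 3, 7}
Tree: B1–B2, B2–B3, B3–B4, B4–B5, B5–B6, B6–B7, B7–B8, B8–B9
The largest bag has 4 vertices, giving width 3; this decomposition certifies tw(G) ≤ 3. For the lower bound: the 4 vertex sets {4,10,11}, {2}, {8}, {1,5,6,9} are disjoint, each induces a connected subgraph, and every pair is joined by at least one edge of G. Contracting each set to a single vertex therefore yields K_{4} as a minor, and since treewidth is minor-monotone, tw(G) ≥ tw(K_{4}) = 3. Hence tw(G) = 3 exactly.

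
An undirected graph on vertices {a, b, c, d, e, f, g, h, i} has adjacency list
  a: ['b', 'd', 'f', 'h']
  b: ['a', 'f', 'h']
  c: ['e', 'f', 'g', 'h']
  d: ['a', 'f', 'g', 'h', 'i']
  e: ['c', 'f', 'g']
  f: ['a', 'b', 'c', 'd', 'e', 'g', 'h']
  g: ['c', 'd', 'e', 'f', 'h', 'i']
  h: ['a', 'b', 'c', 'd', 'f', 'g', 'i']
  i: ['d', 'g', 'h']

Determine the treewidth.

3

A width-3 tree decomposition is:
Bags: B1 = {d, f, g, h}  B2 = {d, g, h, i}  B3 = {a, d, f, h}  B4 = {c, f, g, h}  B5 = {a, b, f, h}  B6 = {c, e, f, g}
Tree: B1–B2, B1–B3, B1–B4, B3–B5, B4–B6
Every bag has size at most 4, so the width is 4 − 1 = 3 and tw(G) ≤ 3. For the lower bound, the 4 vertices {c, e, f, g} are pairwise adjacent, and any tree decomposition puts a clique entirely inside one bag — forcing width ≥ 3. Combining the bounds, tw(G) = 3.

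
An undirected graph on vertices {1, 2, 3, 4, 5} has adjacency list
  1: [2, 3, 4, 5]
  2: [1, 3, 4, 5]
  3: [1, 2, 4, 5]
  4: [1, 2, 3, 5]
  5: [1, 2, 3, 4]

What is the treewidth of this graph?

4

A width-4 tree decomposition is:
Bags: B1 = {1, 2, 3, 4, 5}
Tree: (single bag)
With just one bag of size 5, the width is 5 − 1 = 4, so tw(G) ≤ 4. Conversely, {1, 2, 3, 4, 5} is a clique of size 5, and the vertices of any clique must share a bag in every tree decomposition; so some bag has ≥ 5 vertices and tw(G) ≥ 4. Therefore the treewidth is 4.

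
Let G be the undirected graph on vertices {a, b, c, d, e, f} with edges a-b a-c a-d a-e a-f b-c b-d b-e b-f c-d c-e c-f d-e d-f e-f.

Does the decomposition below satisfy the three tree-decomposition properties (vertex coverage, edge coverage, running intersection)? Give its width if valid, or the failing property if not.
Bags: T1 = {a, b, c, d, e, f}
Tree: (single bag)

Yes; width 5.

Every vertex of G appears in some bag (union = {a, b, c, d, e, f}); every edge is covered by a bag; and for each vertex v the set of bags containing v is connected in the bag tree. The decomposition is therefore valid. The largest bag has 6 vertices, so the width is 5.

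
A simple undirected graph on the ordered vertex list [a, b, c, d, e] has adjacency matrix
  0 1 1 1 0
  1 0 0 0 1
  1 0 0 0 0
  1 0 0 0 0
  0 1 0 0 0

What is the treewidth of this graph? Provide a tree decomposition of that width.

Each bag holds 2 vertices, so the decomposition has width 1, which upper-bounds the treewidth. G has an edge, so its treewidth is at least 1. Hence tw(G) = 1 exactly.

Treewidth 1.
Bags: B1 = {a, d}  B2 = {a, b}  B3 = {b, e}  B4 = {a, c}
Tree: B1–B2, B2–B3, B1–B4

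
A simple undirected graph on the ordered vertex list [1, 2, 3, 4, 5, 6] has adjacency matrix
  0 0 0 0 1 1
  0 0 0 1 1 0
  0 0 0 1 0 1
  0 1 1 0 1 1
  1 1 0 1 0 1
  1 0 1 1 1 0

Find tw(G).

A width-2 tree decomposition is:
Bags: B1 = {4, 5, 6}  B2 = {1, 5, 6}  B3 = {2, 4, 5}  B4 = {3, 4, 6}
Tree: B1–B2, B1–B3, B1–B4
The largest bag has 3 vertices, giving width 2; this decomposition certifies tw(G) ≤ 2. On the other hand G contains the 3-clique {1, 5, 6}. A clique must lie in a single bag of any decomposition, so no decomposition can have width below 2. Hence tw(G) = 2 exactly.

2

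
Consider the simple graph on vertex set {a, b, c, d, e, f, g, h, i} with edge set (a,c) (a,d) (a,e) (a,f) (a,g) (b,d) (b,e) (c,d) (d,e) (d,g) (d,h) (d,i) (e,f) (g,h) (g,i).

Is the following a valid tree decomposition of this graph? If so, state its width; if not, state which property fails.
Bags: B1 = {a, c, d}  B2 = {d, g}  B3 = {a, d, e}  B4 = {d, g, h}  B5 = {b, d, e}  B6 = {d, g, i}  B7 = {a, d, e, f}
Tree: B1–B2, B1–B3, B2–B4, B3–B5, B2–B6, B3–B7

No — edge (a,g) lies in no bag.

A tree decomposition must satisfy three properties: every vertex lies in some bag; for every edge, both endpoints lie together in some bag; and for every vertex, the bags containing it form a connected subtree. Here edge (a,g) lies in no bag, so the decomposition is invalid.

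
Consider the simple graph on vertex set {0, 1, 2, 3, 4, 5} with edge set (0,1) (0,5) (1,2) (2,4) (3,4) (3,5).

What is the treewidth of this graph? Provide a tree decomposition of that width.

Each bag holds 3 vertices, so the decomposition has width 2, which upper-bounds the treewidth. The edges 3–5–0–1–2–4–3 form a cycle, so G is not a tree and its treewidth is at least 2. Hence tw(G) = 2 exactly.

Treewidth 2.
Bags: B1 = {0, 3, 5}  B2 = {0, 1, 3}  B3 = {1, 2, 3}  B4 = {2, 3, 4}
Tree: B1–B2, B2–B3, B3–B4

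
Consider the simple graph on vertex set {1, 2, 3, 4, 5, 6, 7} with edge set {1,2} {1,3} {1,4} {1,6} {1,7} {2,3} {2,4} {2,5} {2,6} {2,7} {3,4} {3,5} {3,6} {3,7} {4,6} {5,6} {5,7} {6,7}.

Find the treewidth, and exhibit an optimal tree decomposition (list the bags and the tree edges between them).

Treewidth 4.
One optimal decomposition is:
Bags: B1 = {1, 2, 3, 6, 7}  B2 = {1, 2, 3, 4, 6}  B3 = {2, 3, 5, 6, 7}
Tree: B1–B2, B1–B3

Each bag holds 5 vertices, so the decomposition has width 4, which upper-bounds the treewidth. On the other hand G contains the 5-clique {1, 2, 3, 4, 6}. A clique must lie in a single bag of any decomposition, so no decomposition can have width below 4. Combining the bounds, tw(G) = 4.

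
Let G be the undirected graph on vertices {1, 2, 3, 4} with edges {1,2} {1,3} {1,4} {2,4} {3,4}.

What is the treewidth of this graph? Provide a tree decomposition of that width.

Treewidth 2.
One such decomposition:
Bags: B1 = {1, 3, 4}  B2 = {1, 2, 4}
Tree: B1–B2

Each bag holds 3 vertices, so the decomposition has width 2, which upper-bounds the treewidth. Conversely, {1, 2, 4} is a clique of size 3, and the vertices of any clique must share a bag in every tree decomposition; so some bag has ≥ 3 vertices and tw(G) ≥ 2. Combining the bounds, tw(G) = 2.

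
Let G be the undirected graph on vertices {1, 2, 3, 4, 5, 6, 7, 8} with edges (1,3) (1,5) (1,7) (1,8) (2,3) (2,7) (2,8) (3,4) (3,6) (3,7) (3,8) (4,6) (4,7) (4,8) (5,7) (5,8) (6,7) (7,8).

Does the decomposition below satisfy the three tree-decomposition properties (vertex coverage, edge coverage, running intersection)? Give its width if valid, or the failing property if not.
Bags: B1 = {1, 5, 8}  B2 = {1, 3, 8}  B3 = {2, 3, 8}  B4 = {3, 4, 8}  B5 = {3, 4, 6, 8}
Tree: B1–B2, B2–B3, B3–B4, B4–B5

A tree decomposition must satisfy three properties: every vertex lies in some bag; for every edge, both endpoints lie together in some bag; and for every vertex, the bags containing it form a connected subtree. Here vertex 7 appears in no bag, so the decomposition is invalid.

No — vertex 7 appears in no bag.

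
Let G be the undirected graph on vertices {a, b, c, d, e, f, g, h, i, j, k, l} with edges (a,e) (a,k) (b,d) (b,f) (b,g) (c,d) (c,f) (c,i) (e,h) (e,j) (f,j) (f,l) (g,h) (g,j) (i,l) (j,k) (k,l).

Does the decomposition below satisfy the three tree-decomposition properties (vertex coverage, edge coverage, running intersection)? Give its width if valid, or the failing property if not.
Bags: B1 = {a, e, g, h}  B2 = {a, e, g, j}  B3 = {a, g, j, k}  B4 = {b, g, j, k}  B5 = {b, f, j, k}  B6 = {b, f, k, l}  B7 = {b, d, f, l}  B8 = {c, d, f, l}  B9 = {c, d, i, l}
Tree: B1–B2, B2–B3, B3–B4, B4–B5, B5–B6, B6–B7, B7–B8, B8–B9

Checking the three conditions: (i) the bags cover all of {a, b, c, d, e, f, g, h, i, j, k, l}; (ii) for each edge, some bag contains both endpoints; (iii) the bags containing any fixed vertex form a subtree. All hold, so the decomposition is valid with width 4 − 1 = 3.

Yes; width 3.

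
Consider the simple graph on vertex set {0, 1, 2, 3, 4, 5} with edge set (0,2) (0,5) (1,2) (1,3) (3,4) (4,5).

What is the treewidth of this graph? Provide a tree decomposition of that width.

Treewidth 2.
Bags: B1 = {1, 2, 3}  B2 = {2, 3, 4}  B3 = {2, 4, 5}  B4 = {0, 2, 5}
Tree: B1–B2, B2–B3, B3–B4

The largest bag has 3 vertices, giving width 2; this decomposition certifies tw(G) ≤ 2. The edges 2–1–3–4–5–0–2 form a cycle, so G is not a tree and its treewidth is at least 2. Therefore the treewidth is 2.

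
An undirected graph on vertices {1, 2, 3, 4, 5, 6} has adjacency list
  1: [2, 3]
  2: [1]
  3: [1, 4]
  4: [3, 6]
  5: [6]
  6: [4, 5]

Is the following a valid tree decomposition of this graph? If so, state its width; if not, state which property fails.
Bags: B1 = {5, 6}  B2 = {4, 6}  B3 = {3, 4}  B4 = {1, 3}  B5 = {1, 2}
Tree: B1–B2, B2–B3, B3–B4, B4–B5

Yes; width 1.

Every vertex of G appears in some bag (union = {1, 2, 3, 4, 5, 6}); every edge is covered by a bag; and for each vertex v the set of bags containing v is connected in the bag tree. The decomposition is therefore valid. The largest bag has 2 vertices, so the width is 1.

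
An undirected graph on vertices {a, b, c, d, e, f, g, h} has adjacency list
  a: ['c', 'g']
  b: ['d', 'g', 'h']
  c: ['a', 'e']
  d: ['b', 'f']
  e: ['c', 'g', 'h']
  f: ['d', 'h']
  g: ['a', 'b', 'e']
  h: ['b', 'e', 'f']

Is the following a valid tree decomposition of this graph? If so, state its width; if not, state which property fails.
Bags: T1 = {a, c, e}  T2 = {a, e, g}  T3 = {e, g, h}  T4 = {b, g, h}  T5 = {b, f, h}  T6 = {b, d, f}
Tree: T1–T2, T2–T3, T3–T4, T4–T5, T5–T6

Yes; width 2.

Vertex coverage: the bags together contain {a, b, c, d, e, f, g, h}, the full vertex set. Edge coverage: each edge of G has both endpoints in at least one bag. Running intersection: for every vertex, the bags containing it form a connected subtree. All three properties hold, so this is a valid tree decomposition of width max|bag| − 1 = 2, and hence tw(G) ≤ 2.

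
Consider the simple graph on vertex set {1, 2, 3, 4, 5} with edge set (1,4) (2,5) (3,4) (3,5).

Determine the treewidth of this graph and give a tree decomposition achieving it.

Treewidth 1.
Bags: B1 = {2, 5}  B2 = {3, 5}  B3 = {3, 4}  B4 = {1, 4}
Tree: B1–B2, B2–B3, B3–B4

Every bag has size at most 2, so the width is 2 − 1 = 1 and tw(G) ≤ 1. Since G has at least one edge (e.g. 2–5), it is not an edgeless graph, so tw(G) ≥ 1. The upper and lower bounds meet at 1, so that is the treewidth.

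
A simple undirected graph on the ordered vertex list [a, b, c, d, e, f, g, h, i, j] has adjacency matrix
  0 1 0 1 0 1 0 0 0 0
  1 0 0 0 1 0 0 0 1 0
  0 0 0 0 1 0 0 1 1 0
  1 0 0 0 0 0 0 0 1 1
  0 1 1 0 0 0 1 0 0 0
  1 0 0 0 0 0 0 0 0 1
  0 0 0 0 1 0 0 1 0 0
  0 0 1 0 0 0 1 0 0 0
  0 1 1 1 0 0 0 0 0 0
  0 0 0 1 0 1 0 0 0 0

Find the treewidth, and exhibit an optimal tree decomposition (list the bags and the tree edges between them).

The largest bag has 3 vertices, giving width 2; this decomposition certifies tw(G) ≤ 2. The edges f–j–d–a–f form a cycle, so G is not a tree and its treewidth is at least 2. Hence tw(G) = 2 exactly.

Treewidth 2.
One optimal decomposition is:
Bags: B1 = {a, f, j}  B2 = {a, d, j}  B3 = {a, b, d}  B4 = {b, d, i}  B5 = {b, e, i}  B6 = {c, e, i}  B7 = {c, e, g}  B8 = {c, g, h}
Tree: B1–B2, B2–B3, B3–B4, B4–B5, B5–B6, B6–B7, B7–B8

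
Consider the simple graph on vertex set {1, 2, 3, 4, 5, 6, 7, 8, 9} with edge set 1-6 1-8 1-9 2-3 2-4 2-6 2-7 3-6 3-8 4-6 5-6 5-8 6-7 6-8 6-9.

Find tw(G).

A width-2 tree decomposition is:
Bags: B1 = {1, 6, 8}  B2 = {3, 6, 8}  B3 = {5, 6, 8}  B4 = {2, 3, 6}  B5 = {1, 6, 9}  B6 = {2, 6, 7}  B7 = {2, 4, 6}
Tree: B1–B2, B2–B3, B2–B4, B1–B5, B4–B6, B4–B7
The largest bag has 3 vertices, giving width 2; this decomposition certifies tw(G) ≤ 2. On the other hand G contains the 3-clique {1, 6, 8}. A clique must lie in a single bag of any decomposition, so no decomposition can have width below 2. Combining the bounds, tw(G) = 2.

2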